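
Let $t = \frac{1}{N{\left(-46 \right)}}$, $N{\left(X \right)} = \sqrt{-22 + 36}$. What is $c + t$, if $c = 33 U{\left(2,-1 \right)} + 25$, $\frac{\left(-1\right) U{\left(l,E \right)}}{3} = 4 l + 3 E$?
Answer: $-470 + \frac{\sqrt{14}}{14} \approx -469.73$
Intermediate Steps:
$N{\left(X \right)} = \sqrt{14}$
$t = \frac{\sqrt{14}}{14}$ ($t = \frac{1}{\sqrt{14}} = \frac{\sqrt{14}}{14} \approx 0.26726$)
$U{\left(l,E \right)} = - 12 l - 9 E$ ($U{\left(l,E \right)} = - 3 \left(4 l + 3 E\right) = - 3 \left(3 E + 4 l\right) = - 12 l - 9 E$)
$c = -470$ ($c = 33 \left(\left(-12\right) 2 - -9\right) + 25 = 33 \left(-24 + 9\right) + 25 = 33 \left(-15\right) + 25 = -495 + 25 = -470$)
$c + t = -470 + \frac{\sqrt{14}}{14}$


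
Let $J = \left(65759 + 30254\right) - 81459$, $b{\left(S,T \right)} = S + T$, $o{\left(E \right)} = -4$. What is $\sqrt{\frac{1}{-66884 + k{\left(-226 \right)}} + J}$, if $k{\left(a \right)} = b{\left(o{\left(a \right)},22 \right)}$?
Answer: $\frac{\sqrt{65071835640758}}{66866} \approx 120.64$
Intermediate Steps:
$k{\left(a \right)} = 18$ ($k{\left(a \right)} = -4 + 22 = 18$)
$J = 14554$ ($J = 96013 - 81459 = 14554$)
$\sqrt{\frac{1}{-66884 + k{\left(-226 \right)}} + J} = \sqrt{\frac{1}{-66884 + 18} + 14554} = \sqrt{\frac{1}{-66866} + 14554} = \sqrt{- \frac{1}{66866} + 14554} = \sqrt{\frac{973167763}{66866}} = \frac{\sqrt{65071835640758}}{66866}$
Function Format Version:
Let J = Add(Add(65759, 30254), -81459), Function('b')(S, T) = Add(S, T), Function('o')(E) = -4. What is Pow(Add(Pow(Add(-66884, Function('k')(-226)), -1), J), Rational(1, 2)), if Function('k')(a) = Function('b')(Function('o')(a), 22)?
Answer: Mul(Rational(1, 66866), Pow(65071835640758, Rational(1, 2))) ≈ 120.64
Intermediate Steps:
Function('k')(a) = 18 (Function('k')(a) = Add(-4, 22) = 18)
J = 14554 (J = Add(96013, -81459) = 14554)
Pow(Add(Pow(Add(-66884, Function('k')(-226)), -1), J), Rational(1, 2)) = Pow(Add(Pow(Add(-66884, 18), -1), 14554), Rational(1, 2)) = Pow(Add(Pow(-66866, -1), 14554), Rational(1, 2)) = Pow(Add(Rational(-1, 66866), 14554), Rational(1, 2)) = Pow(Rational(973167763, 66866), Rational(1, 2)) = Mul(Rational(1, 66866), Pow(65071835640758, Rational(1, 2)))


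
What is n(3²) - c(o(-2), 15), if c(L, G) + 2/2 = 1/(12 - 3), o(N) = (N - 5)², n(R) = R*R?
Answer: 737/9 ≈ 81.889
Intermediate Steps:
n(R) = R²
o(N) = (-5 + N)²
c(L, G) = -8/9 (c(L, G) = -1 + 1/(12 - 3) = -1 + 1/9 = -1 + ⅑ = -8/9)
n(3²) - c(o(-2), 15) = (3²)² - 1*(-8/9) = 9² + 8/9 = 81 + 8/9 = 737/9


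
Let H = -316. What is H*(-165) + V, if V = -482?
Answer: 51658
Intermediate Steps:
H*(-165) + V = -316*(-165) - 482 = 52140 - 482 = 51658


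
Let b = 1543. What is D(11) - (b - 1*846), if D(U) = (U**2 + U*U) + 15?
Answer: -440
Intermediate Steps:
D(U) = 15 + 2*U**2 (D(U) = (U**2 + U**2) + 15 = 2*U**2 + 15 = 15 + 2*U**2)
D(11) - (b - 1*846) = (15 + 2*11**2) - (1543 - 1*846) = (15 + 2*121) - (1543 - 846) = (15 + 242) - 1*697 = 257 - 697 = -440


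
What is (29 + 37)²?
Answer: 4356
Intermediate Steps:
(29 + 37)² = 66² = 4356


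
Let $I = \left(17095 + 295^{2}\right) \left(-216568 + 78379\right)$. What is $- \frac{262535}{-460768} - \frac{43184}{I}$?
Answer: $\frac{67454216779627}{118386427859040} \approx 0.56978$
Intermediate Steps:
$I = -14388238680$ ($I = \left(17095 + 87025\right) \left(-138189\right) = 104120 \left(-138189\right) = -14388238680$)
$- \frac{262535}{-460768} - \frac{43184}{I} = - \frac{262535}{-460768} - \frac{43184}{-14388238680} = \left(-262535\right) \left(- \frac{1}{460768}\right) - - \frac{5398}{1798529835} = \frac{37505}{65824} + \frac{5398}{1798529835} = \frac{67454216779627}{118386427859040}$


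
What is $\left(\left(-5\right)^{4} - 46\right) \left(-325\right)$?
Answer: $-188175$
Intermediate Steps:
$\left(\left(-5\right)^{4} - 46\right) \left(-325\right) = \left(625 - 46\right) \left(-325\right) = 579 \left(-325\right) = -188175$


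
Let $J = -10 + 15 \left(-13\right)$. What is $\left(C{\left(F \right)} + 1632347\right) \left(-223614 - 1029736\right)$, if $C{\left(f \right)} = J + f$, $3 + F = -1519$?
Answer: $-2043737577000$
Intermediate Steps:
$F = -1522$ ($F = -3 - 1519 = -1522$)
$J = -205$ ($J = -10 - 195 = -205$)
$C{\left(f \right)} = -205 + f$
$\left(C{\left(F \right)} + 1632347\right) \left(-223614 - 1029736\right) = \left(\left(-205 - 1522\right) + 1632347\right) \left(-223614 - 1029736\right) = \left(-1727 + 1632347\right) \left(-1253350\right) = 1630620 \left(-1253350\right) = -2043737577000$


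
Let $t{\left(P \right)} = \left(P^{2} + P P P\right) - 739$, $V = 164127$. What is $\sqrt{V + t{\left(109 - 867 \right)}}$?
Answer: $2 i \sqrt{108695390} \approx 20851.0 i$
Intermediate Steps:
$t{\left(P \right)} = -739 + P^{2} + P^{3}$ ($t{\left(P \right)} = \left(P^{2} + P^{2} P\right) - 739 = \left(P^{2} + P^{3}\right) - 739 = -739 + P^{2} + P^{3}$)
$\sqrt{V + t{\left(109 - 867 \right)}} = \sqrt{164127 + \left(-739 + \left(109 - 867\right)^{2} + \left(109 - 867\right)^{3}\right)} = \sqrt{164127 + \left(-739 + \left(-758\right)^{2} + \left(-758\right)^{3}\right)} = \sqrt{164127 - 434945687} = \sqrt{-434781560} = 2 i \sqrt{108695390}$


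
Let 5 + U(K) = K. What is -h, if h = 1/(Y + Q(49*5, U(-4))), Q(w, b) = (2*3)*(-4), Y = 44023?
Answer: -1/43999 ≈ -2.2728e-5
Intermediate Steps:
U(K) = -5 + K
Q(w, b) = -24 (Q(w, b) = 6*(-4) = -24)
h = 1/43999 (h = 1/(44023 - 24) = 1/43999 ≈ 2.2728e-5)
-h = -1*1/43999 = -1/43999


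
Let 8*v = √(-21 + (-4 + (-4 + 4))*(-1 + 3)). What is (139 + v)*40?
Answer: 5560 + 5*I*√29 ≈ 5560.0 + 26.926*I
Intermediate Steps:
v = I*√29/8 (v = √(-21 + (-4 + (-4 + 4))*(-1 + 3))/8 = √(-21 + (-4 + 0)*2)/8 = √(-21 - 4*2)/8 = √(-21 - 8)/8 = √(-29)/8 = (I*√29)/8 = I*√29/8 ≈ 0.67315*I)
(139 + v)*40 = (139 + I*√29/8)*40 = 5560 + 5*I*√29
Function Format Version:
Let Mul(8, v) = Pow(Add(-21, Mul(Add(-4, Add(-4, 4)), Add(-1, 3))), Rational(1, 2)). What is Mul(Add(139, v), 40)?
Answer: Add(5560, Mul(5, I, Pow(29, Rational(1, 2)))) ≈ Add(5560.0, Mul(26.926, I))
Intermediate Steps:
v = Mul(Rational(1, 8), I, Pow(29, Rational(1, 2))) (v = Mul(Rational(1, 8), Pow(Add(-21, Mul(Add(-4, Add(-4, 4)), Add(-1, 3))), Rational(1, 2))) = Mul(Rational(1, 8), Pow(Add(-21, Mul(Add(-4, 0), 2)), Rational(1, 2))) = Mul(Rational(1, 8), Pow(Add(-21, Mul(-4, 2)), Rational(1, 2))) = Mul(Rational(1, 8), Pow(Add(-21, -8), Rational(1, 2))) = Mul(Rational(1, 8), Pow(-29, Rational(1, 2))) = Mul(Rational(1, 8), Mul(I, Pow(29, Rational(1, 2)))) = Mul(Rational(1, 8), I, Pow(29, Rational(1, 2))) ≈ Mul(0.67315, I))
Mul(Add(139, v), 40) = Mul(Add(139, Mul(Rational(1, 8), I, Pow(29, Rational(1, 2)))), 40) = Add(5560, Mul(5, I, Pow(29, Rational(1, 2))))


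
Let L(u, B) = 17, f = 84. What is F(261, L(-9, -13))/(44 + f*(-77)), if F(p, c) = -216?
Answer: 27/803 ≈ 0.033624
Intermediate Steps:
F(261, L(-9, -13))/(44 + f*(-77)) = -216/(44 + 84*(-77)) = -216/(44 - 6468) = -216/(-6424) = -216*(-1/6424) = 27/803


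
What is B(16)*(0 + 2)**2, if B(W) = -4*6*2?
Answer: -192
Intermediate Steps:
B(W) = -48 (B(W) = -24*2 = -48)
B(16)*(0 + 2)**2 = -48*(0 + 2)**2 = -48*2**2 = -48*4 = -192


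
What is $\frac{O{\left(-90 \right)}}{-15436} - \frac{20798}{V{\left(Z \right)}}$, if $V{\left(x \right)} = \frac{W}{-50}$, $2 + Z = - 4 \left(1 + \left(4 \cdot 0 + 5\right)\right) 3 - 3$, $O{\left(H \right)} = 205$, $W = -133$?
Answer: $- \frac{16051923665}{2052988} \approx -7818.8$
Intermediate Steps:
$Z = -77$ ($Z = -2 - \left(3 + 4 \left(1 + \left(4 \cdot 0 + 5\right)\right) 3\right) = -2 - \left(3 + 4 \left(1 + \left(0 + 5\right)\right) 3\right) = -2 - \left(3 + 4 \left(1 + 5\right) 3\right) = -2 - \left(3 + 4 \cdot 6 \cdot 3\right) = -2 - 75 = -77$)
$V{\left(x \right)} = \frac{133}{50}$ ($V{\left(x \right)} = - \frac{133}{-50} = \left(-133\right) \left(- \frac{1}{50}\right) = \frac{133}{50}$)
$\frac{O{\left(-90 \right)}}{-15436} - \frac{20798}{V{\left(Z \right)}} = \frac{205}{-15436} - \frac{20798}{\frac{133}{50}} = 205 \left(- \frac{1}{15436}\right) - \frac{1039900}{133} = - \frac{205}{15436} - \frac{1039900}{133} = - \frac{16051923665}{2052988}$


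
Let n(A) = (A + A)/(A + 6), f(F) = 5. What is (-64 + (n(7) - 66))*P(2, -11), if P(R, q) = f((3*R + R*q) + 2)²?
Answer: -41900/13 ≈ -3223.1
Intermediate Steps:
P(R, q) = 25 (P(R, q) = 5² = 25)
n(A) = 2*A/(6 + A) (n(A) = (2*A)/(6 + A) = 2*A/(6 + A))
(-64 + (n(7) - 66))*P(2, -11) = (-64 + (2*7/(6 + 7) - 66))*25 = (-64 + (2*7/13 - 66))*25 = (-64 + (2*7*(1/13) - 66))*25 = (-64 + (14/13 - 66))*25 = (-64 - 844/13)*25 = -1676/13*25 = -41900/13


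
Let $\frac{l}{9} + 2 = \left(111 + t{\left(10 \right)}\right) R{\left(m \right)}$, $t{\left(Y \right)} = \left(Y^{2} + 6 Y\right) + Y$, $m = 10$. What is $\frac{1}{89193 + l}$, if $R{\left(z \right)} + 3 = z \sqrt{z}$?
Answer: $\frac{6799}{21730062} - \frac{1405 \sqrt{10}}{14486708} \approx 6.1896 \cdot 10^{-6}$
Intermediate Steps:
$R{\left(z \right)} = -3 + z^{\frac{3}{2}}$ ($R{\left(z \right)} = -3 + z \sqrt{z} = -3 + z^{\frac{3}{2}}$)
$t{\left(Y \right)} = Y^{2} + 7 Y$
$l = -7605 + 25290 \sqrt{10}$ ($l = -18 + 9 \left(111 + 10 \left(7 + 10\right)\right) \left(-3 + 10^{\frac{3}{2}}\right) = -18 + 9 \left(111 + 10 \cdot 17\right) \left(-3 + 10 \sqrt{10}\right) = -18 + 9 \left(111 + 170\right) \left(-3 + 10 \sqrt{10}\right) = -18 + 9 \cdot 281 \left(-3 + 10 \sqrt{10}\right) = -18 + 9 \left(-843 + 2810 \sqrt{10}\right) = -18 - \left(7587 - 25290 \sqrt{10}\right) = -7605 + 25290 \sqrt{10} \approx 72369.0$)
$\frac{1}{89193 + l} = \frac{1}{89193 - \left(7605 - 25290 \sqrt{10}\right)} = \frac{1}{81588 + 25290 \sqrt{10}}$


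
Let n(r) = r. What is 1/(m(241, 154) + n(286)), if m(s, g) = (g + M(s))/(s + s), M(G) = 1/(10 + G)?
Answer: 120982/34639507 ≈ 0.0034926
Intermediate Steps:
m(s, g) = (g + 1/(10 + s))/(2*s) (m(s, g) = (g + 1/(10 + s))/(s + s) = (g + 1/(10 + s))/((2*s)) = (g + 1/(10 + s))*(1/(2*s)) = (g + 1/(10 + s))/(2*s))
1/(m(241, 154) + n(286)) = 1/((½)*(1 + 154*(10 + 241))/(241*(10 + 241)) + 286) = 1/((½)*(1/241)*(1 + 154*251)/251 + 286) = 1/((½)*(1/241)*(1/251)*(1 + 38654) + 286) = 1/((½)*(1/241)*(1/251)*38655 + 286) = 1/(38655/120982 + 286) = 1/(34639507/120982) = 120982/34639507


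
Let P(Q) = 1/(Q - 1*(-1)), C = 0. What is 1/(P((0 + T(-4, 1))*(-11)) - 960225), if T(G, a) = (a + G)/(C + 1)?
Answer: -34/32647649 ≈ -1.0414e-6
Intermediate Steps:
T(G, a) = G + a (T(G, a) = (a + G)/(0 + 1) = (G + a)/1 = (G + a)*1 = G + a)
P(Q) = 1/(1 + Q) (P(Q) = 1/(Q + 1) = 1/(1 + Q))
1/(P((0 + T(-4, 1))*(-11)) - 960225) = 1/(1/(1 + (0 + (-4 + 1))*(-11)) - 960225) = 1/(1/(1 + (0 - 3)*(-11)) - 960225) = 1/(1/(1 - 3*(-11)) - 960225) = 1/(1/(1 + 33) - 960225) = 1/(1/34 - 960225) = 1/(-32647649/34) = -34/32647649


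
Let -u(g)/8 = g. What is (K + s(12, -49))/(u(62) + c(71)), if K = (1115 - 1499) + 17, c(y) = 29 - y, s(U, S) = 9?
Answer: 179/269 ≈ 0.66543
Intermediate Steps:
u(g) = -8*g
K = -367 (K = -384 + 17 = -367)
(K + s(12, -49))/(u(62) + c(71)) = (-367 + 9)/(-8*62 + (29 - 1*71)) = -358/(-496 + (29 - 71)) = -358/(-496 - 42) = -358/(-538) = -358*(-1/538) = 179/269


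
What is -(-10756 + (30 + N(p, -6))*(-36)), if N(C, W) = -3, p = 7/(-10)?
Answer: 11728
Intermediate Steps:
p = -7/10 (p = 7*(-⅒) = -7/10 ≈ -0.70000)
-(-10756 + (30 + N(p, -6))*(-36)) = -(-10756 + (30 - 3)*(-36)) = -(-10756 + 27*(-36)) = -(-10756 - 972) = -1*(-11728) = 11728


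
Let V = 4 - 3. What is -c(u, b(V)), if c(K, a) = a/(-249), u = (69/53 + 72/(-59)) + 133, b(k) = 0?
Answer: 0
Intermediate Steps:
V = 1
u = 416146/3127 (u = (69*(1/53) + 72*(-1/59)) + 133 = (69/53 - 72/59) + 133 = 255/3127 + 133 = 416146/3127 ≈ 133.08)
c(K, a) = -a/249 (c(K, a) = a*(-1/249) = -a/249)
-c(u, b(V)) = -(-1)*0/249 = -1*0 = 0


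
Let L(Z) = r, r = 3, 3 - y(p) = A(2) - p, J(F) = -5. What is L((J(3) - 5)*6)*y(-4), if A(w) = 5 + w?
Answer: -24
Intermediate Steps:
y(p) = -4 + p (y(p) = 3 - ((5 + 2) - p) = 3 - (7 - p) = 3 + (-7 + p) = -4 + p)
L(Z) = 3
L((J(3) - 5)*6)*y(-4) = 3*(-4 - 4) = 3*(-8) = -24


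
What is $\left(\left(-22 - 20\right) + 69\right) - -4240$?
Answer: $4267$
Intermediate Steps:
$\left(\left(-22 - 20\right) + 69\right) - -4240 = \left(\left(-22 - 20\right) + 69\right) + 4240 = \left(-42 + 69\right) + 4240 = 27 + 4240 = 4267$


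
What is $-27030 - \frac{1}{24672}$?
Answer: $- \frac{666884161}{24672} \approx -27030.0$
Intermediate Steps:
$-27030 - \frac{1}{24672} = - \frac{666884161}{24672}$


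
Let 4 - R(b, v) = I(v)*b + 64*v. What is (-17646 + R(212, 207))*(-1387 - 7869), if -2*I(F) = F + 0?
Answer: 82822688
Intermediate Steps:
I(F) = -F/2 (I(F) = -(F + 0)/2 = -F/2)
R(b, v) = 4 - 64*v + b*v/2 (R(b, v) = 4 - ((-v/2)*b + 64*v) = 4 - (-b*v/2 + 64*v) = 4 - (64*v - b*v/2) = 4 + (-64*v + b*v/2) = 4 - 64*v + b*v/2)
(-17646 + R(212, 207))*(-1387 - 7869) = (-17646 + (4 - 64*207 + (1/2)*212*207))*(-1387 - 7869) = (-17646 + (4 - 13248 + 21942))*(-9256) = (-17646 + 8698)*(-9256) = -8948*(-9256) = 82822688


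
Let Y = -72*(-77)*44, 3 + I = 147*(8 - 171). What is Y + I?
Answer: 219972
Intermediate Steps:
I = -23964 (I = -3 + 147*(8 - 171) = -3 + 147*(-163) = -3 - 23961 = -23964)
Y = 243936 (Y = 5544*44 = 243936)
Y + I = 243936 - 23964 = 219972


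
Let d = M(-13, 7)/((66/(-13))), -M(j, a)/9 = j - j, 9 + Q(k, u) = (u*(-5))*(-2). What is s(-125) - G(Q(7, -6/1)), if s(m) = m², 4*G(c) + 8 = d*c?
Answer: 15627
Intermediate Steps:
Q(k, u) = -9 + 10*u (Q(k, u) = -9 + (u*(-5))*(-2) = -9 - 5*u*(-2) = -9 + 10*u)
M(j, a) = 0 (M(j, a) = -9*(j - j) = -9*0 = 0)
d = 0 (d = 0/((66/(-13))) = 0/((66*(-1/13))) = 0/(-66/13) = 0*(-13/66) = 0)
G(c) = -2 (G(c) = -2 + (0*c)/4 = -2 + (¼)*0 = -2 + 0 = -2)
s(-125) - G(Q(7, -6/1)) = (-125)² - 1*(-2) = 15625 + 2 = 15627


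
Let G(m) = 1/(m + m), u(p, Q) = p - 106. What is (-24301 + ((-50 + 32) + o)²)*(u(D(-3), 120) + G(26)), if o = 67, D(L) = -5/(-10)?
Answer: 30030375/13 ≈ 2.3100e+6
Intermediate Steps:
D(L) = ½ (D(L) = -5*(-⅒) = ½)
u(p, Q) = -106 + p
G(m) = 1/(2*m)
(-24301 + ((-50 + 32) + o)²)*(u(D(-3), 120) + G(26)) = (-24301 + ((-50 + 32) + 67)²)*((-106 + ½) + (½)/26) = (-24301 + (-18 + 67)²)*(-211/2 + (½)*(1/26)) = (-24301 + 49²)*(-211/2 + 1/52) = (-24301 + 2401)*(-5485/52) = -21900*(-5485/52) = 30030375/13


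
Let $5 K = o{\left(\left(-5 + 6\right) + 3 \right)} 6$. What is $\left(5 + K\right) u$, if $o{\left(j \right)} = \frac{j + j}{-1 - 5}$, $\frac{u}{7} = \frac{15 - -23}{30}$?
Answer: $\frac{2261}{75} \approx 30.147$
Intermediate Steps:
$u = \frac{133}{15}$ ($u = 7 \frac{15 - -23}{30} = 7 \left(15 + 23\right) \frac{1}{30} = 7 \cdot 38 \cdot \frac{1}{30} = 7 \cdot \frac{19}{15} = \frac{133}{15} \approx 8.8667$)
$o{\left(j \right)} = - \frac{j}{3}$ ($o{\left(j \right)} = \frac{2 j}{-6} = 2 j \left(- \frac{1}{6}\right) = - \frac{j}{3}$)
$K = - \frac{8}{5}$ ($K = \frac{- \frac{\left(-5 + 6\right) + 3}{3} \cdot 6}{5} = \frac{- \frac{1 + 3}{3} \cdot 6}{5} = \frac{\left(- \frac{1}{3}\right) 4 \cdot 6}{5} = \frac{\left(- \frac{4}{3}\right) 6}{5} = \frac{1}{5} \left(-8\right) = - \frac{8}{5} \approx -1.6$)
$\left(5 + K\right) u = \left(5 - \frac{8}{5}\right) \frac{133}{15} = \frac{17}{5} \cdot \frac{133}{15} = \frac{2261}{75}$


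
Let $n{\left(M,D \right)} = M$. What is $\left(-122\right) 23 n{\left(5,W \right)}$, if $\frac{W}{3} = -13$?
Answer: $-14030$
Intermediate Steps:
$W = -39$ ($W = 3 \left(-13\right) = -39$)
$\left(-122\right) 23 n{\left(5,W \right)} = \left(-122\right) 23 \cdot 5 = \left(-2806\right) 5 = -14030$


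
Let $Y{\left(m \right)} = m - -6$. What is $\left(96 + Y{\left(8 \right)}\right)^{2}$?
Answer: $12100$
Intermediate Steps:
$Y{\left(m \right)} = 6 + m$ ($Y{\left(m \right)} = m + 6 = 6 + m$)
$\left(96 + Y{\left(8 \right)}\right)^{2} = \left(96 + \left(6 + 8\right)\right)^{2} = \left(96 + 14\right)^{2} = 110^{2} = 12100$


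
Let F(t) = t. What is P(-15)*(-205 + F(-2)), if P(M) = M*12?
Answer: 37260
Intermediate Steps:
P(M) = 12*M
P(-15)*(-205 + F(-2)) = (12*(-15))*(-205 - 2) = -180*(-207) = 37260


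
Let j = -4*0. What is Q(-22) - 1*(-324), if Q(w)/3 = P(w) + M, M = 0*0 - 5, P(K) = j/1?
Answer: 309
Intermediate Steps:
j = 0
P(K) = 0 (P(K) = 0/1 = 0*1 = 0)
M = -5 (M = 0 - 5 = -5)
Q(w) = -15 (Q(w) = 3*(0 - 5) = 3*(-5) = -15)
Q(-22) - 1*(-324) = -15 - 1*(-324) = -15 + 324 = 309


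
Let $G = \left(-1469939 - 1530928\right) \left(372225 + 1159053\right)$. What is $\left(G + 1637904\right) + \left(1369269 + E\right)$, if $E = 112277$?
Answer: $-4595158498576$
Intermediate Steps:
$G = -4595161618026$ ($G = \left(-3000867\right) 1531278 = -4595161618026$)
$\left(G + 1637904\right) + \left(1369269 + E\right) = \left(-4595161618026 + 1637904\right) + \left(1369269 + 112277\right) = -4595159980122 + 1481546 = -4595158498576$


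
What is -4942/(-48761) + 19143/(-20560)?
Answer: -831824303/1002526160 ≈ -0.82973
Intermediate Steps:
-4942/(-48761) + 19143/(-20560) = -4942*(-1/48761) + 19143*(-1/20560) = 4942/48761 - 19143/20560 = -831824303/1002526160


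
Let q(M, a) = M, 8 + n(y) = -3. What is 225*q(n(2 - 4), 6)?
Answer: -2475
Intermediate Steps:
n(y) = -11 (n(y) = -8 - 3 = -11)
225*q(n(2 - 4), 6) = 225*(-11) = -2475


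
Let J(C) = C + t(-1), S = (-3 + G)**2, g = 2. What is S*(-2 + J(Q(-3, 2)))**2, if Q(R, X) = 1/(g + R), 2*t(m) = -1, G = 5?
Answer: 49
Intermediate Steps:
t(m) = -1/2 (t(m) = (1/2)*(-1) = -1/2)
Q(R, X) = 1/(2 + R)
S = 4 (S = (-3 + 5)**2 = 2**2 = 4)
J(C) = -1/2 + C (J(C) = C - 1/2 = -1/2 + C)
S*(-2 + J(Q(-3, 2)))**2 = 4*(-2 + (-1/2 + 1/(2 - 3)))**2 = 4*(-2 + (-1/2 + 1/(-1)))**2 = 4*(-2 + (-1/2 - 1))**2 = 4*(-2 - 3/2)**2 = 4*(-7/2)**2 = 4*(49/4) = 49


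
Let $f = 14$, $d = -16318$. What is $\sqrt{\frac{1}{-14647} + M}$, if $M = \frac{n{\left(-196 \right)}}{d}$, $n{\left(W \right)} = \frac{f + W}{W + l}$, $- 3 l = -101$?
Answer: $\frac{4 i \sqrt{28997821342978354}}{58198873151} \approx 0.011704 i$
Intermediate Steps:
$l = \frac{101}{3}$ ($l = \left(- \frac{1}{3}\right) \left(-101\right) = \frac{101}{3} \approx 33.667$)
$n{\left(W \right)} = \frac{14 + W}{\frac{101}{3} + W}$ ($n{\left(W \right)} = \frac{14 + W}{W + \frac{101}{3}} = \frac{14 + W}{\frac{101}{3} + W}$)
$M = - \frac{273}{3973433}$ ($M = \frac{3 \frac{1}{101 + 3 \left(-196\right)} \left(14 - 196\right)}{-16318} = 3 \frac{1}{101 - 588} \left(-182\right) \left(- \frac{1}{16318}\right) = 3 \frac{1}{-487} \left(-182\right) \left(- \frac{1}{16318}\right) = 3 \left(- \frac{1}{487}\right) \left(-182\right) \left(- \frac{1}{16318}\right) = \frac{546}{487} \left(- \frac{1}{16318}\right) = - \frac{273}{3973433} \approx -6.8706 \cdot 10^{-5}$)
$\sqrt{\frac{1}{-14647} + M} = \sqrt{\frac{1}{-14647} - \frac{273}{3973433}} = \sqrt{- \frac{1}{14647} - \frac{273}{3973433}} = \sqrt{- \frac{7972064}{58198873151}} = \frac{4 i \sqrt{28997821342978354}}{58198873151}$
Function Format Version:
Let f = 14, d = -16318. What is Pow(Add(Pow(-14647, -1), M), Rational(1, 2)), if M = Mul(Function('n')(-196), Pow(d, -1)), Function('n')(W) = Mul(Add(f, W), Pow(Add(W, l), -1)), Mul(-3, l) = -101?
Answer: Mul(Rational(4, 58198873151), I, Pow(28997821342978354, Rational(1, 2))) ≈ Mul(0.011704, I)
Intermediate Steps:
l = Rational(101, 3) (l = Mul(Rational(-1, 3), -101) = Rational(101, 3) ≈ 33.667)
Function('n')(W) = Mul(Pow(Add(Rational(101, 3), W), -1), Add(14, W)) (Function('n')(W) = Mul(Add(14, W), Pow(Add(W, Rational(101, 3)), -1)) = Mul(Add(14, W), Pow(Add(Rational(101, 3), W), -1)) = Mul(Pow(Add(Rational(101, 3), W), -1), Add(14, W)))
M = Rational(-273, 3973433) (M = Mul(Mul(3, Pow(Add(101, Mul(3, -196)), -1), Add(14, -196)), Pow(-16318, -1)) = Mul(Mul(3, Pow(Add(101, -588), -1), -182), Rational(-1, 16318)) = Mul(Mul(3, Pow(-487, -1), -182), Rational(-1, 16318)) = Mul(Mul(3, Rational(-1, 487), -182), Rational(-1, 16318)) = Mul(Rational(546, 487), Rational(-1, 16318)) = Rational(-273, 3973433) ≈ -6.8706e-5)
Pow(Add(Pow(-14647, -1), M), Rational(1, 2)) = Pow(Add(Pow(-14647, -1), Rational(-273, 3973433)), Rational(1, 2)) = Pow(Add(Rational(-1, 14647), Rational(-273, 3973433)), Rational(1, 2)) = Pow(Rational(-7972064, 58198873151), Rational(1, 2)) = Mul(Rational(4, 58198873151), I, Pow(28997821342978354, Rational(1, 2)))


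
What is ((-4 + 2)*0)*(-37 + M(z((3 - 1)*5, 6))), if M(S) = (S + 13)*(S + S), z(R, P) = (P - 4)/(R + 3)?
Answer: 0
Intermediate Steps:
z(R, P) = (-4 + P)/(3 + R)
M(S) = 2*S*(13 + S) (M(S) = (13 + S)*(2*S) = 2*S*(13 + S))
((-4 + 2)*0)*(-37 + M(z((3 - 1)*5, 6))) = ((-4 + 2)*0)*(-37 + 2*((-4 + 6)/(3 + (3 - 1)*5))*(13 + (-4 + 6)/(3 + (3 - 1)*5))) = (-2*0)*(-37 + 2*(2/(3 + 2*5))*(13 + 2/(3 + 2*5))) = 0*(-37 + 2*(2/(3 + 10))*(13 + 2/(3 + 10))) = 0*(-37 + 2*(2/13)*(13 + 2/13)) = 0*(-37 + 2*(2/13)*(171/13)) = 0*(-37 + 684/169) = 0*(-5569/169) = 0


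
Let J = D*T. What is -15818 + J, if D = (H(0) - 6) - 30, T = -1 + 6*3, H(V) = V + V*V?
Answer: -16430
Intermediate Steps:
H(V) = V + V²
T = 17 (T = -1 + 18 = 17)
D = -36 (D = (0*(1 + 0) - 6) - 30 = (0*1 - 6) - 30 = (0 - 6) - 30 = -6 - 30 = -36)
J = -612 (J = -36*17 = -612)
-15818 + J = -15818 - 612 = -16430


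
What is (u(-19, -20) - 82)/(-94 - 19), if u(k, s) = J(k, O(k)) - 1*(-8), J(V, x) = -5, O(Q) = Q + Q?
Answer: 79/113 ≈ 0.69911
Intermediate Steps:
O(Q) = 2*Q
u(k, s) = 3 (u(k, s) = -5 - 1*(-8) = -5 + 8 = 3)
(u(-19, -20) - 82)/(-94 - 19) = (3 - 82)/(-94 - 19) = -79/(-113) = -79*(-1/113) = 79/113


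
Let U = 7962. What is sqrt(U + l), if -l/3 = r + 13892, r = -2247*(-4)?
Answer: 3*I*sqrt(6742) ≈ 246.33*I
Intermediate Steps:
r = 8988
l = -68640 (l = -3*(8988 + 13892) = -3*22880 = -68640)
sqrt(U + l) = sqrt(7962 - 68640) = sqrt(-60678) = 3*I*sqrt(6742)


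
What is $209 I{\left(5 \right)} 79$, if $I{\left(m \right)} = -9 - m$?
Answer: $-231154$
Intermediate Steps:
$209 I{\left(5 \right)} 79 = 209 \left(-9 - 5\right) 79 = 209 \left(-14\right) 79 = \left(-2926\right) 79 = -231154$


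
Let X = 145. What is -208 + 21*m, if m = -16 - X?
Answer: -3589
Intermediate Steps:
m = -161 (m = -16 - 1*145 = -16 - 145 = -161)
-208 + 21*m = -208 + 21*(-161) = -208 - 3381 = -3589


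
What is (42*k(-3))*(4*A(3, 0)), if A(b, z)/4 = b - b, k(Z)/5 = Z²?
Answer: 0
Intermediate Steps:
k(Z) = 5*Z²
A(b, z) = 0 (A(b, z) = 4*(b - b) = 4*0 = 0)
(42*k(-3))*(4*A(3, 0)) = (42*(5*(-3)²))*(4*0) = (42*(5*9))*0 = (42*45)*0 = 1890*0 = 0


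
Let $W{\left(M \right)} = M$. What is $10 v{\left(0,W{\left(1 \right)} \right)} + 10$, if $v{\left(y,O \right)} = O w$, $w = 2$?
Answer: $30$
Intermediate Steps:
$v{\left(y,O \right)} = 2 O$ ($v{\left(y,O \right)} = O 2 = 2 O$)
$10 v{\left(0,W{\left(1 \right)} \right)} + 10 = 10 \cdot 2 \cdot 1 + 10 = 10 \cdot 2 + 10 = 20 + 10 = 30$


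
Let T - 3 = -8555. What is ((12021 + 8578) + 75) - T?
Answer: 29226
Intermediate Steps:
T = -8552 (T = 3 - 8555 = -8552)
((12021 + 8578) + 75) - T = ((12021 + 8578) + 75) - 1*(-8552) = (20599 + 75) + 8552 = 20674 + 8552 = 29226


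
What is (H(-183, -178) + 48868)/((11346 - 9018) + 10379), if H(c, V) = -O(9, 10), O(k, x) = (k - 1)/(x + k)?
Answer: 9572/2489 ≈ 3.8457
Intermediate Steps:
O(k, x) = (-1 + k)/(k + x)
H(c, V) = -8/19 (H(c, V) = -(-1 + 9)/(9 + 10) = -8/19)
(H(-183, -178) + 48868)/((11346 - 9018) + 10379) = (-8/19 + 48868)/((11346 - 9018) + 10379) = 928484/(19*(2328 + 10379)) = (928484/19)/12707 = (928484/19)*(1/12707) = 9572/2489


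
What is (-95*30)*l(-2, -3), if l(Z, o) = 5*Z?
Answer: 28500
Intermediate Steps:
(-95*30)*l(-2, -3) = (-95*30)*(5*(-2)) = -2850*(-10) = 28500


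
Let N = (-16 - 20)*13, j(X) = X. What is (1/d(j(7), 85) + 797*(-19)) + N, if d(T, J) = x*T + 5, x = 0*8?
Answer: -78054/5 ≈ -15611.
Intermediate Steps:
x = 0
d(T, J) = 5 (d(T, J) = 0*T + 5 = 0 + 5 = 5)
N = -468 (N = -36*13 = -468)
(1/d(j(7), 85) + 797*(-19)) + N = (1/5 + 797*(-19)) - 468 = (⅕ - 15143) - 468 = -75714/5 - 468 = -78054/5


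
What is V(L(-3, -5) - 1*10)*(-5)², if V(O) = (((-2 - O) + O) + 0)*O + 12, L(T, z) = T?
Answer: 950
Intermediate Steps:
V(O) = 12 - 2*O (V(O) = (-2 + 0)*O + 12 = -2*O + 12 = 12 - 2*O)
V(L(-3, -5) - 1*10)*(-5)² = (12 - 2*(-3 - 1*10))*(-5)² = (12 - 2*(-3 - 10))*25 = (12 - 2*(-13))*25 = (12 + 26)*25 = 38*25 = 950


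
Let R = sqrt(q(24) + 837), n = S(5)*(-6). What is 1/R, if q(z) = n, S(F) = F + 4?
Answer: sqrt(87)/261 ≈ 0.035737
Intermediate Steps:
S(F) = 4 + F
n = -54 (n = (4 + 5)*(-6) = 9*(-6) = -54)
q(z) = -54
R = 3*sqrt(87) (R = sqrt(-54 + 837) = sqrt(783) = 3*sqrt(87) ≈ 27.982)
1/R = 1/(3*sqrt(87)) = sqrt(87)/261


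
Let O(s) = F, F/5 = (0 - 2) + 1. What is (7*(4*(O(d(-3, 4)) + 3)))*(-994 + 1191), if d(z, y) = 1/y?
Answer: -11032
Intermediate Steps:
F = -5 (F = 5*((0 - 2) + 1) = 5*(-2 + 1) = 5*(-1) = -5)
O(s) = -5
(7*(4*(O(d(-3, 4)) + 3)))*(-994 + 1191) = (7*(4*(-5 + 3)))*(-994 + 1191) = (7*(4*(-2)))*197 = (7*(-8))*197 = -56*197 = -11032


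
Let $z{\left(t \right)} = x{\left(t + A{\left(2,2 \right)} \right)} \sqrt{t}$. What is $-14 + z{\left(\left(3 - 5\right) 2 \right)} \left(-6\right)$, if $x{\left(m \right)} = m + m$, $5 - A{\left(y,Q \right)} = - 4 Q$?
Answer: $-14 - 216 i \approx -14.0 - 216.0 i$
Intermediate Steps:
$A{\left(y,Q \right)} = 5 + 4 Q$ ($A{\left(y,Q \right)} = 5 - - 4 Q = 5 + 4 Q$)
$x{\left(m \right)} = 2 m$
$z{\left(t \right)} = \sqrt{t} \left(26 + 2 t\right)$ ($z{\left(t \right)} = 2 \left(t + \left(5 + 4 \cdot 2\right)\right) \sqrt{t} = 2 \left(t + \left(5 + 8\right)\right) \sqrt{t} = 2 \left(t + 13\right) \sqrt{t} = 2 \left(13 + t\right) \sqrt{t} = \left(26 + 2 t\right) \sqrt{t} = \sqrt{t} \left(26 + 2 t\right)$)
$-14 + z{\left(\left(3 - 5\right) 2 \right)} \left(-6\right) = -14 + 2 \sqrt{\left(3 - 5\right) 2} \left(13 + \left(3 - 5\right) 2\right) \left(-6\right) = -14 + 2 \sqrt{\left(-2\right) 2} \left(13 - 4\right) \left(-6\right) = -14 + 2 \sqrt{-4} \left(13 - 4\right) \left(-6\right) = -14 + 2 \cdot 2 i 9 \left(-6\right) = -14 + 36 i \left(-6\right) = -14 - 216 i$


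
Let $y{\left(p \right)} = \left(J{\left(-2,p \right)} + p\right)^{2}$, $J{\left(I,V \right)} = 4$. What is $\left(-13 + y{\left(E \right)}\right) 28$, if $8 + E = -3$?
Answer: $1008$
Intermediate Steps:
$E = -11$ ($E = -8 - 3 = -11$)
$y{\left(p \right)} = \left(4 + p\right)^{2}$
$\left(-13 + y{\left(E \right)}\right) 28 = \left(-13 + \left(4 - 11\right)^{2}\right) 28 = \left(-13 + \left(-7\right)^{2}\right) 28 = \left(-13 + 49\right) 28 = 36 \cdot 28 = 1008$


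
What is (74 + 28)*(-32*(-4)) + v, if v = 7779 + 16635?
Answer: 37470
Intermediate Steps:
v = 24414
(74 + 28)*(-32*(-4)) + v = (74 + 28)*(-32*(-4)) + 24414 = 102*128 + 24414 = 13056 + 24414 = 37470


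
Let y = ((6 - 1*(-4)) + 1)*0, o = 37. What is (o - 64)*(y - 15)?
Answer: 405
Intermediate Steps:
y = 0 (y = ((6 + 4) + 1)*0 = (10 + 1)*0 = 11*0 = 0)
(o - 64)*(y - 15) = (37 - 64)*(0 - 15) = -27*(-15) = 405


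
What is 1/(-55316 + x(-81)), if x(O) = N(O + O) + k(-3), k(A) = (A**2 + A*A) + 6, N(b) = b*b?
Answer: -1/29048 ≈ -3.4426e-5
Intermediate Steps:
N(b) = b**2
k(A) = 6 + 2*A**2 (k(A) = (A**2 + A**2) + 6 = 2*A**2 + 6 = 6 + 2*A**2)
x(O) = 24 + 4*O**2 (x(O) = (O + O)**2 + (6 + 2*(-3)**2) = (2*O)**2 + (6 + 2*9) = 4*O**2 + (6 + 18) = 4*O**2 + 24 = 24 + 4*O**2)
1/(-55316 + x(-81)) = 1/(-55316 + (24 + 4*(-81)**2)) = 1/(-55316 + (24 + 4*6561)) = 1/(-55316 + (24 + 26244)) = 1/(-55316 + 26268) = 1/(-29048) = -1/29048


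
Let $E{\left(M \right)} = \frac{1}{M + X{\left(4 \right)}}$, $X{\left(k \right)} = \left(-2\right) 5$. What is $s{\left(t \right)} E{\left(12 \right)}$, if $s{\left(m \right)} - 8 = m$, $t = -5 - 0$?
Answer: $\frac{3}{2} \approx 1.5$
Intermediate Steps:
$t = -5$ ($t = -5 + 0 = -5$)
$X{\left(k \right)} = -10$
$E{\left(M \right)} = \frac{1}{-10 + M}$ ($E{\left(M \right)} = \frac{1}{M - 10} = \frac{1}{-10 + M}$)
$s{\left(m \right)} = 8 + m$
$s{\left(t \right)} E{\left(12 \right)} = \frac{8 - 5}{-10 + 12} = \frac{3}{2}$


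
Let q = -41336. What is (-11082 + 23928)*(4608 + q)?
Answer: -471807888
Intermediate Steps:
(-11082 + 23928)*(4608 + q) = (-11082 + 23928)*(4608 - 41336) = 12846*(-36728) = -471807888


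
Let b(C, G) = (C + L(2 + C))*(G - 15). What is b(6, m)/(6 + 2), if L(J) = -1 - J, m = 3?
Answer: 9/2 ≈ 4.5000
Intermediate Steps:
b(C, G) = 45 - 3*G (b(C, G) = (C + (-1 - (2 + C)))*(G - 15) = (C + (-1 + (-2 - C)))*(-15 + G) = (C + (-3 - C))*(-15 + G) = -3*(-15 + G) = 45 - 3*G)
b(6, m)/(6 + 2) = (45 - 3*3)/(6 + 2) = (45 - 9)/8 = (⅛)*36 = 9/2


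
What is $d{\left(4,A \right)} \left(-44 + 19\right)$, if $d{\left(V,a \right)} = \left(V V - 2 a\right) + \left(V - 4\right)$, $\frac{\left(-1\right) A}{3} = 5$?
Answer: $-1150$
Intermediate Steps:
$A = -15$ ($A = \left(-3\right) 5 = -15$)
$d{\left(V,a \right)} = -4 + V + V^{2} - 2 a$ ($d{\left(V,a \right)} = \left(V^{2} - 2 a\right) + \left(-4 + V\right) = -4 + V + V^{2} - 2 a$)
$d{\left(4,A \right)} \left(-44 + 19\right) = \left(-4 + 4 + 4^{2} - -30\right) \left(-44 + 19\right) = \left(-4 + 4 + 16 + 30\right) \left(-25\right) = 46 \left(-25\right) = -1150$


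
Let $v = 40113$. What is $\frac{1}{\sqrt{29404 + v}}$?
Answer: $\frac{\sqrt{69517}}{69517} \approx 0.0037928$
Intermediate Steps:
$\frac{1}{\sqrt{29404 + v}} = \frac{1}{\sqrt{29404 + 40113}} = \frac{1}{\sqrt{69517}} = \frac{\sqrt{69517}}{69517}$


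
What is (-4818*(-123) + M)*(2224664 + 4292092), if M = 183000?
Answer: 5054487188184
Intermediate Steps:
(-4818*(-123) + M)*(2224664 + 4292092) = (-4818*(-123) + 183000)*(2224664 + 4292092) = (592614 + 183000)*6516756 = 775614*6516756 = 5054487188184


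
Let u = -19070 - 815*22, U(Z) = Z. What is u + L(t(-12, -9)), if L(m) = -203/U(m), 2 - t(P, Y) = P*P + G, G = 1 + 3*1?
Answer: -5401797/146 ≈ -36999.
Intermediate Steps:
u = -37000 (u = -19070 - 17930 = -37000)
G = 4 (G = 1 + 3 = 4)
t(P, Y) = -2 - P² (t(P, Y) = 2 - (P*P + 4) = 2 - (P² + 4) = 2 - (4 + P²) = 2 + (-4 - P²) = -2 - P²)
L(m) = -203/m
u + L(t(-12, -9)) = -37000 - 203/(-2 - 1*(-12)²) = -37000 - 203/(-2 - 1*144) = -37000 - 203/(-2 - 144) = -37000 - 203/(-146) = -37000 - 203*(-1/146) = -37000 + 203/146 = -5401797/146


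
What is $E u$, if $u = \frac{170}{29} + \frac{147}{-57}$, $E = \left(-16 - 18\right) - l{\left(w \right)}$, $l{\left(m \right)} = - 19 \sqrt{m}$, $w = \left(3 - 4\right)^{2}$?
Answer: $- \frac{27135}{551} \approx -49.247$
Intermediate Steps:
$w = 1$ ($w = \left(-1\right)^{2} = 1$)
$E = -15$ ($E = \left(-16 - 18\right) - - 19 \sqrt{1} = -34 - \left(-19\right) 1 = -34 - -19 = -34 + 19 = -15$)
$u = \frac{1809}{551}$ ($u = 170 \cdot \frac{1}{29} + 147 \left(- \frac{1}{57}\right) = \frac{170}{29} - \frac{49}{19} = \frac{1809}{551} \approx 3.2831$)
$E u = \left(-15\right) \frac{1809}{551} = - \frac{27135}{551}$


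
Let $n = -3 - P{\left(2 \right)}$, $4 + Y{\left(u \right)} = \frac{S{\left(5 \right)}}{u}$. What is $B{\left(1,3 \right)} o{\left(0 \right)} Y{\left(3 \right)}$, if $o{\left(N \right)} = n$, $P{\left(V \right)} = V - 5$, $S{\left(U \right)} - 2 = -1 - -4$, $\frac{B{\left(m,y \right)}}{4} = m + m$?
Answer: $0$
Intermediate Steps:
$B{\left(m,y \right)} = 8 m$ ($B{\left(m,y \right)} = 4 \left(m + m\right) = 4 \cdot 2 m = 8 m$)
$S{\left(U \right)} = 5$ ($S{\left(U \right)} = 2 - -3 = 2 + \left(-1 + 4\right) = 2 + 3 = 5$)
$Y{\left(u \right)} = -4 + \frac{5}{u}$
$P{\left(V \right)} = -5 + V$
$n = 0$ ($n = -3 - \left(-5 + 2\right) = -3 - -3 = -3 + 3 = 0$)
$o{\left(N \right)} = 0$
$B{\left(1,3 \right)} o{\left(0 \right)} Y{\left(3 \right)} = 8 \cdot 1 \cdot 0 \left(-4 + \frac{5}{3}\right) = 8 \cdot 0 \left(-4 + 5 \cdot \frac{1}{3}\right) = 0 \left(-4 + \frac{5}{3}\right) = 0 \left(- \frac{7}{3}\right) = 0$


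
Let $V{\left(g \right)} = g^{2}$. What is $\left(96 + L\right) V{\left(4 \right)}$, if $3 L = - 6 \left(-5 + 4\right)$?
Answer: $1568$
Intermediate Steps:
$L = 2$ ($L = \frac{\left(-6\right) \left(-5 + 4\right)}{3} = \frac{\left(-6\right) \left(-1\right)}{3} = \frac{1}{3} \cdot 6 = 2$)
$\left(96 + L\right) V{\left(4 \right)} = \left(96 + 2\right) 4^{2} = 98 \cdot 16 = 1568$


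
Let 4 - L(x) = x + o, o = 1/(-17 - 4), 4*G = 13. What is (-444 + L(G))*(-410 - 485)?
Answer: 33319955/84 ≈ 3.9667e+5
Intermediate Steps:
G = 13/4 (G = (1/4)*13 = 13/4 ≈ 3.2500)
o = -1/21 (o = 1/(-21) = -1/21 ≈ -0.047619)
L(x) = 85/21 - x (L(x) = 4 - (x - 1/21) = 4 - (-1/21 + x) = 4 + (1/21 - x) = 85/21 - x)
(-444 + L(G))*(-410 - 485) = (-444 + (85/21 - 1*13/4))*(-410 - 485) = (-444 + (85/21 - 13/4))*(-895) = (-444 + 67/84)*(-895) = -37229/84*(-895) = 33319955/84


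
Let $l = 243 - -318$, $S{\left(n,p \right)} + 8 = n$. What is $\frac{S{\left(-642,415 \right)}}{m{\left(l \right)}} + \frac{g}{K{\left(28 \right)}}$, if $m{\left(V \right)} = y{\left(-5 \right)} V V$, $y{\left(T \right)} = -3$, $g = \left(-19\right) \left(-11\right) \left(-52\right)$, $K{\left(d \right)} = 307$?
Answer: $- \frac{10260963934}{289858041} \approx -35.4$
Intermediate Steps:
$S{\left(n,p \right)} = -8 + n$
$g = -10868$ ($g = 209 \left(-52\right) = -10868$)
$l = 561$ ($l = 243 + 318 = 561$)
$m{\left(V \right)} = - 3 V^{2}$ ($m{\left(V \right)} = - 3 V V = - 3 V^{2}$)
$\frac{S{\left(-642,415 \right)}}{m{\left(l \right)}} + \frac{g}{K{\left(28 \right)}} = \frac{-8 - 642}{\left(-3\right) 561^{2}} - \frac{10868}{307} = - \frac{650}{\left(-3\right) 314721} - \frac{10868}{307} = - \frac{650}{-944163} - \frac{10868}{307} = \left(-650\right) \left(- \frac{1}{944163}\right) - \frac{10868}{307} = \frac{650}{944163} - \frac{10868}{307} = - \frac{10260963934}{289858041}$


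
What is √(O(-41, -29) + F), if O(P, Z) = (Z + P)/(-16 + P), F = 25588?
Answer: √83139402/57 ≈ 159.97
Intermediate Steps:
O(P, Z) = (P + Z)/(-16 + P)
√(O(-41, -29) + F) = √((-41 - 29)/(-16 - 41) + 25588) = √(-70/(-57) + 25588) = √(-1/57*(-70) + 25588) = √(70/57 + 25588) = √(1458586/57) = √83139402/57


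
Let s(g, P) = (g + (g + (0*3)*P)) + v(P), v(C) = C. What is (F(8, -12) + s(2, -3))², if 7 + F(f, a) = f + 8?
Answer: 100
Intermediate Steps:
F(f, a) = 1 + f (F(f, a) = -7 + (f + 8) = -7 + (8 + f) = 1 + f)
s(g, P) = P + 2*g (s(g, P) = (g + (g + (0*3)*P)) + P = (g + (g + 0*P)) + P = (g + (g + 0)) + P = (g + g) + P = 2*g + P = P + 2*g)
(F(8, -12) + s(2, -3))² = ((1 + 8) + (-3 + 2*2))² = (9 + (-3 + 4))² = (9 + 1)² = 10² = 100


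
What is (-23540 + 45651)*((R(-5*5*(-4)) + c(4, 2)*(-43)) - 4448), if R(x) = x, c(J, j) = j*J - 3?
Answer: -100892493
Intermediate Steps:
c(J, j) = -3 + J*j (c(J, j) = J*j - 3 = -3 + J*j)
(-23540 + 45651)*((R(-5*5*(-4)) + c(4, 2)*(-43)) - 4448) = (-23540 + 45651)*((-5*5*(-4) + (-3 + 4*2)*(-43)) - 4448) = 22111*((-25*(-4) + (-3 + 8)*(-43)) - 4448) = 22111*((100 + 5*(-43)) - 4448) = 22111*((100 - 215) - 4448) = 22111*(-115 - 4448) = 22111*(-4563) = -100892493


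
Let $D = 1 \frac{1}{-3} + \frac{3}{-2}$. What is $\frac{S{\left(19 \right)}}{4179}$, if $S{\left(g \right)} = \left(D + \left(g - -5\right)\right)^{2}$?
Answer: $\frac{2527}{21492} \approx 0.11758$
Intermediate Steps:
$D = - \frac{11}{6}$ ($D = 1 \left(- \frac{1}{3}\right) + 3 \left(- \frac{1}{2}\right) = - \frac{1}{3} - \frac{3}{2} = - \frac{11}{6} \approx -1.8333$)
$S{\left(g \right)} = \left(\frac{19}{6} + g\right)^{2}$ ($S{\left(g \right)} = \left(- \frac{11}{6} + \left(g - -5\right)\right)^{2} = \left(- \frac{11}{6} + \left(g + 5\right)\right)^{2} = \left(- \frac{11}{6} + \left(5 + g\right)\right)^{2} = \left(\frac{19}{6} + g\right)^{2}$)
$\frac{S{\left(19 \right)}}{4179} = \frac{\frac{1}{36} \left(19 + 6 \cdot 19\right)^{2}}{4179} = \frac{\left(19 + 114\right)^{2}}{36} \cdot \frac{1}{4179} = \frac{133^{2}}{36} \cdot \frac{1}{4179} = \frac{1}{36} \cdot 17689 \cdot \frac{1}{4179} = \frac{17689}{36} \cdot \frac{1}{4179} = \frac{2527}{21492}$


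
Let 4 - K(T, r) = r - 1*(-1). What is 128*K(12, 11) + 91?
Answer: -933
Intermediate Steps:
K(T, r) = 3 - r (K(T, r) = 4 - (r - 1*(-1)) = 4 - (r + 1) = 4 - (1 + r) = 4 + (-1 - r) = 3 - r)
128*K(12, 11) + 91 = 128*(3 - 1*11) + 91 = 128*(3 - 11) + 91 = 128*(-8) + 91 = -1024 + 91 = -933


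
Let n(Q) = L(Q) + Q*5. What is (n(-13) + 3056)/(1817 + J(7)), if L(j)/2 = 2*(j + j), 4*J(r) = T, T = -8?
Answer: 2887/1815 ≈ 1.5906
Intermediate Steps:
J(r) = -2 (J(r) = (¼)*(-8) = -2)
L(j) = 8*j (L(j) = 2*(2*(j + j)) = 2*(2*(2*j)) = 2*(4*j) = 8*j)
n(Q) = 13*Q (n(Q) = 8*Q + Q*5 = 8*Q + 5*Q = 13*Q)
(n(-13) + 3056)/(1817 + J(7)) = (13*(-13) + 3056)/(1817 - 2) = (-169 + 3056)/1815 = 2887*(1/1815) = 2887/1815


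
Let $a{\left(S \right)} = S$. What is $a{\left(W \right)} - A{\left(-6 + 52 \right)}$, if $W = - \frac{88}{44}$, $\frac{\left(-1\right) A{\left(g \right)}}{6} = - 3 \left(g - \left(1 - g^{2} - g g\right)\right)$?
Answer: $-76988$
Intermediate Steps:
$A{\left(g \right)} = -18 + 18 g + 36 g^{2}$ ($A{\left(g \right)} = - 6 \left(- 3 \left(g - \left(1 - g^{2} - g g\right)\right)\right) = - 6 \left(- 3 \left(g + \left(\left(g^{2} + g^{2}\right) - 1\right)\right)\right) = - 6 \left(- 3 \left(g + \left(2 g^{2} - 1\right)\right)\right) = - 6 \left(- 3 \left(g + \left(-1 + 2 g^{2}\right)\right)\right) = - 6 \left(- 3 \left(-1 + g + 2 g^{2}\right)\right) = - 6 \left(3 - 6 g^{2} - 3 g\right) = -18 + 18 g + 36 g^{2}$)
$W = -2$ ($W = \left(-88\right) \frac{1}{44} = -2$)
$a{\left(W \right)} - A{\left(-6 + 52 \right)} = -2 - \left(-18 + 18 \left(-6 + 52\right) + 36 \left(-6 + 52\right)^{2}\right) = -2 - \left(-18 + 18 \cdot 46 + 36 \cdot 46^{2}\right) = -2 - \left(-18 + 828 + 36 \cdot 2116\right) = -2 - \left(-18 + 828 + 76176\right) = -2 - 76986 = -76988$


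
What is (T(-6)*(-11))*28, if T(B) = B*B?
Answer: -11088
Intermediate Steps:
T(B) = B²
(T(-6)*(-11))*28 = ((-6)²*(-11))*28 = (36*(-11))*28 = -396*28 = -11088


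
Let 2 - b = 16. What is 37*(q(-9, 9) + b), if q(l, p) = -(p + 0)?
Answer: -851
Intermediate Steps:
b = -14 (b = 2 - 1*16 = 2 - 16 = -14)
q(l, p) = -p
37*(q(-9, 9) + b) = 37*(-1*9 - 14) = 37*(-9 - 14) = 37*(-23) = -851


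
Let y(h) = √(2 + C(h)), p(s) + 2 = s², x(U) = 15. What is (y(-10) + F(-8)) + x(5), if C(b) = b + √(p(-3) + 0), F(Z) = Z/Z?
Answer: 16 + √(-8 + √7) ≈ 16.0 + 2.3139*I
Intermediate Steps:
p(s) = -2 + s²
F(Z) = 1
C(b) = b + √7 (C(b) = b + √((-2 + (-3)²) + 0) = b + √((-2 + 9) + 0) = b + √(7 + 0) = b + √7)
y(h) = √(2 + h + √7) (y(h) = √(2 + (h + √7)) = √(2 + h + √7))
(y(-10) + F(-8)) + x(5) = (√(2 - 10 + √7) + 1) + 15 = (√(-8 + √7) + 1) + 15 = (1 + √(-8 + √7)) + 15 = 16 + √(-8 + √7)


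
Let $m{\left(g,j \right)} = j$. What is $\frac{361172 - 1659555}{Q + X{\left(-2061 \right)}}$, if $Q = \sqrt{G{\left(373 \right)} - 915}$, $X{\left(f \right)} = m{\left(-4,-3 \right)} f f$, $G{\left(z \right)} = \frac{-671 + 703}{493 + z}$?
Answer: $\frac{7164204186950757}{70314092005294556} + \frac{1298383 i \sqrt{171545507}}{70314092005294556} \approx 0.10189 + 2.4185 \cdot 10^{-7} i$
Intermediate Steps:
$G{\left(z \right)} = \frac{32}{493 + z}$
$X{\left(f \right)} = - 3 f^{2}$ ($X{\left(f \right)} = - 3 f f = - 3 f^{2}$)
$Q = \frac{i \sqrt{171545507}}{433}$ ($Q = \sqrt{\frac{32}{493 + 373} - 915} = \sqrt{\frac{32}{866} - 915} = \sqrt{32 \cdot \frac{1}{866} - 915} = \sqrt{\frac{16}{433} - 915} = \sqrt{- \frac{396179}{433}} = \frac{i \sqrt{171545507}}{433} \approx 30.248 i$)
$\frac{361172 - 1659555}{Q + X{\left(-2061 \right)}} = \frac{361172 - 1659555}{\frac{i \sqrt{171545507}}{433} - 3 \left(-2061\right)^{2}} = - \frac{1298383}{\frac{i \sqrt{171545507}}{433} - 12743163} = - \frac{1298383}{-12743163 + \frac{i \sqrt{171545507}}{433}}$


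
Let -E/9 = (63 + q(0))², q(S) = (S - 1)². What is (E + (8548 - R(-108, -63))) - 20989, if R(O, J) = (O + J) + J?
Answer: -49071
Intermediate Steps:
q(S) = (-1 + S)²
R(O, J) = O + 2*J (R(O, J) = (J + O) + J = O + 2*J)
E = -36864 (E = -9*(63 + (-1 + 0)²)² = -9*(63 + (-1)²)² = -9*(63 + 1)² = -9*64² = -9*4096 = -36864)
(E + (8548 - R(-108, -63))) - 20989 = (-36864 + (8548 - (-108 + 2*(-63)))) - 20989 = (-36864 + (8548 - (-108 - 126))) - 20989 = (-36864 + (8548 - 1*(-234))) - 20989 = (-36864 + (8548 + 234)) - 20989 = (-36864 + 8782) - 20989 = -28082 - 20989 = -49071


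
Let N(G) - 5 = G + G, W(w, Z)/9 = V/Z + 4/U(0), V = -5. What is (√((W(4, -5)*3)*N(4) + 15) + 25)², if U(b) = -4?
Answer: (25 + √15)² ≈ 833.65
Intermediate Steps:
W(w, Z) = -9 - 45/Z (W(w, Z) = 9*(-5/Z + 4/(-4)) = 9*(-5/Z + 4*(-¼)) = 9*(-5/Z - 1) = 9*(-1 - 5/Z) = -9 - 45/Z)
N(G) = 5 + 2*G (N(G) = 5 + (G + G) = 5 + 2*G)
(√((W(4, -5)*3)*N(4) + 15) + 25)² = (√(((-9 - 45/(-5))*3)*(5 + 2*4) + 15) + 25)² = (√(((-9 - 45*(-⅕))*3)*(5 + 8) + 15) + 25)² = (√(((-9 + 9)*3)*13 + 15) + 25)² = (√((0*3)*13 + 15) + 25)² = (√(0*13 + 15) + 25)² = (√(0 + 15) + 25)² = (√15 + 25)² = (25 + √15)²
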